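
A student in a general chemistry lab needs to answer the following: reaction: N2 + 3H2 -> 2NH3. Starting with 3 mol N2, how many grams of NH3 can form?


Mole ratio NH3:N2 = 2:1
n(NH3) = 3 × 2/1 = 6.000 mol
mass = 6.000 × 17.03 = 102.18 g

102.18 g


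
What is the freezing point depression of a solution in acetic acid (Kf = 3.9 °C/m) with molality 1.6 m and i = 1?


ΔTf = Kf × m × i
= 3.9 × 1.6 × 1
= 6.24 °C

6.24 °C


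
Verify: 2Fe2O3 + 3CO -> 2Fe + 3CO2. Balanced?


Equation: 2Fe2O3 + 3CO -> 2Fe + 3CO2
Check atoms: C: 3=3, Fe: 4≠2, O: 9≠6
Not balanced

No, not balanced


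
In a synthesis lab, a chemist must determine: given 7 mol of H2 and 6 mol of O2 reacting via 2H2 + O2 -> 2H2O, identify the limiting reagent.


Mole ratio available / coefficient:
  H2: 7/2 = 3.500
  O2: 6/1 = 6.000
Smaller ratio is limiting.

H2


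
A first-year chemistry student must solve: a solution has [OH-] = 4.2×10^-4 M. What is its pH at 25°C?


pOH = -log10([OH-]) = -log10(4.2×10^-4)
= 4 - log10(4.2) = 3.38
pH = 14 - pOH = 14 - 3.38 = 10.62

10.62


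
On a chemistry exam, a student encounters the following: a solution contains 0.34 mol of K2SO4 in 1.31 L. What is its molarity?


M = n/V = 0.34/1.31 = 0.260 mol/L

0.260 M


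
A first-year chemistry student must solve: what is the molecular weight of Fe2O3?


M(Fe2O3) = 2×55.85 + 3×16.0
= 111.7 + 48.0
= 159.7 g/mol

159.7 g/mol


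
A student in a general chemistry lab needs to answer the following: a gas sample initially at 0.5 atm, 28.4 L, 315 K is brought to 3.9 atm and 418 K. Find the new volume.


P1V1/T1 = P2V2/T2
V2 = P1V1T2/(T1P2)
= 0.5×28.4×418/(315×3.9)
= 4.832 L

4.832 L


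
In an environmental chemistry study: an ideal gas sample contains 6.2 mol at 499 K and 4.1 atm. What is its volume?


PV = nRT  (R = 0.08206 L·atm/(mol·K))
V = nRT/P = 6.2×0.08206×499/4.1
= 61.921 L

61.921 L


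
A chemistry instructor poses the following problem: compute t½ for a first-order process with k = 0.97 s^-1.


t½ = ln2/k = 0.693147/(0.97 s^-1)
= 0.7146 s

0.7146 s


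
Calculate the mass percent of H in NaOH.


M(NaOH) = 1×22.99 + 1×16.0 + 1×1.008 = 39.998 g/mol
Mass of H = 1 × 1.008 = 1.008 g/mol
% H = 1.008/39.998 × 100 = 2.52%

2.52%


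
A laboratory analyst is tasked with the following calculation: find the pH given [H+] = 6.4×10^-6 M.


pH = -log10([H+]) = -log10(6.4×10^-6)
= 6 - log10(6.4)
= 6 - 0.81
= 5.19

5.19


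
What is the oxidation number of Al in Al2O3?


Al is +3
Oxidation number: +3

+3


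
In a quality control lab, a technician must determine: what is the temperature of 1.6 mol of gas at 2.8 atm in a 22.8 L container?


PV = nRT  (R = 0.08206 L·atm/(mol·K))
T = PV/(nR) = 2.8×22.8/(1.6×0.08206)
= 63.84/0.131296
= 486.23 K

486.23 K


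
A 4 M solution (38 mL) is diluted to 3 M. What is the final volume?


C1V1 = C2V2
4 × 38 = 3 × V2
V2 = 152/3 = 50.67 mL

50.67 mL


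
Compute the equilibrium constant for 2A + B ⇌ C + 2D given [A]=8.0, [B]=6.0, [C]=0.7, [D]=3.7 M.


Kc = [C][D]^2/([A]^2[B])
= (0.7^1 × 3.7^2)/(8.0^2 × 6.0^1)
= 9.583/384
= 0.02496

0.02496


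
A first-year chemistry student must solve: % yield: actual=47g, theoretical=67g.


% yield = actual/theoretical × 100
= 47/67 × 100
= 70.15%

70.15%


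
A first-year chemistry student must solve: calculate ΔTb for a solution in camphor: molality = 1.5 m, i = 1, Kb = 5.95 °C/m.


ΔTb = Kb × m × i
= 5.95 × 1.5 × 1
= 8.925 °C

8.925 °C


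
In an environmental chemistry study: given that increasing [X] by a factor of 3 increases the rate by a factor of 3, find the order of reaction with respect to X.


rate ∝ [X]^n
3^n = 3 → n = 1
Order in X: 1

1


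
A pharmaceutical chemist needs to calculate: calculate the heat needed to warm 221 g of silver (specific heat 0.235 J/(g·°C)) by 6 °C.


q = mcΔT = 221 × 0.235 × 6
= 311.61 J

311.61 J


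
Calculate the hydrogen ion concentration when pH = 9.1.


[H+] = 10^(-pH) = 10^(-9.1)
= 7.94×10^-10 M

7.94×10^-10 M


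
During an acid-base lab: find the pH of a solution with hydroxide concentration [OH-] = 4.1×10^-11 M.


pOH = -log10([OH-]) = -log10(4.1×10^-11)
= 11 - log10(4.1) = 10.39
pH = 14 - pOH = 14 - 10.39 = 3.61

3.61


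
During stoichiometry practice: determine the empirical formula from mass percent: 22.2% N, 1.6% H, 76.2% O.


Assume 100 g sample. Moles of each element:
  N: 22.2/14.01 = 1.585 mol
  H: 1.6/1.008 = 1.587 mol
  O: 76.2/16.0 = 4.763 mol
Divide by smallest (1.585):
  N: 1.585/1.585 = 1.0
  H: 1.587/1.585 = 1.0
  O: 4.763/1.585 = 3.01
Empirical formula: HNO3

HNO3


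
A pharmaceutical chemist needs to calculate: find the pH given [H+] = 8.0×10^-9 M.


pH = -log10([H+]) = -log10(8.0×10^-9)
= 9 - log10(8.0)
= 9 - 0.9
= 8.1

8.1


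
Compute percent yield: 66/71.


% yield = actual/theoretical × 100
= 66/71 × 100
= 92.96%

92.96%


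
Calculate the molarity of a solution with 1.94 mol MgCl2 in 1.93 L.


M = n/V = 1.94/1.93 = 1.005 mol/L

1.005 M


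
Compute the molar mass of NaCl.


M(NaCl) = 1×22.99 + 1×35.45
= 22.99 + 35.45
= 58.44 g/mol

58.44 g/mol


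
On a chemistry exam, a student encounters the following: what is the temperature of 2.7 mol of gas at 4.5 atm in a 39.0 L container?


PV = nRT  (R = 0.08206 L·atm/(mol·K))
T = PV/(nR) = 4.5×39.0/(2.7×0.08206)
= 175.50/0.221562
= 792.10 K

792.10 K


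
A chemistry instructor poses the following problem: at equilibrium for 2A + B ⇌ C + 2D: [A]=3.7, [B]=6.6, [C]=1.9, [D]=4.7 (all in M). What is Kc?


Kc = [C][D]^2/([A]^2[B])
= (1.9^1 × 4.7^2)/(3.7^2 × 6.6^1)
= 41.971/90.354
= 0.4645

0.4645


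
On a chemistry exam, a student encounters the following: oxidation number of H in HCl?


H is +1 with nonmetals
Oxidation number: +1

+1


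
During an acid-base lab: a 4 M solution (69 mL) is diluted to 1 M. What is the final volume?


C1V1 = C2V2
4 × 69 = 1 × V2
V2 = 276/1 = 276.0 mL

276.0 mL


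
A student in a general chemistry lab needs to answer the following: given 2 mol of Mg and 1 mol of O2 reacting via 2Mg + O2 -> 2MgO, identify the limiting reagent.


Mole ratio available / coefficient:
  Mg: 2/2 = 1.000
  O2: 1/1 = 1.000
Smaller ratio is limiting.

neither (stoichiometric); Mg and O2 are fully consumed


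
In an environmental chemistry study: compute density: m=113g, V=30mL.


ρ = mass/volume
= 113/30
= 3.767 g/mL

3.767 g/mL


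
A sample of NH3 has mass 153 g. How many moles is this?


M(NH3) = 17.03 g/mol
n = mass/M = 153/17.03 = 8.9841 mol

8.9841 mol


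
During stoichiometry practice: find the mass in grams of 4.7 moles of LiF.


M(LiF) = 25.94 g/mol
mass = n × M = 4.7 × 25.94 = 121.92 g

121.92 g


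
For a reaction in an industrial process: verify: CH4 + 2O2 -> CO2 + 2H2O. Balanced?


Equation: CH4 + 2O2 -> CO2 + 2H2O
Check atoms: C: 1=1, H: 4=4, O: 4=4
Balanced

Yes, balanced


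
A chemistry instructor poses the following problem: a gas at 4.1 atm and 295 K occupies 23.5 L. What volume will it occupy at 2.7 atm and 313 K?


P1V1/T1 = P2V2/T2
V2 = P1V1T2/(T1P2)
= 4.1×23.5×313/(295×2.7)
= 37.863 L

37.863 L


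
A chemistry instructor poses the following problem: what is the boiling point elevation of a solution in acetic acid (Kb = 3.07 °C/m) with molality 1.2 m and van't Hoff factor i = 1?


ΔTb = Kb × m × i
= 3.07 × 1.2 × 1
= 3.684 °C

3.684 °C


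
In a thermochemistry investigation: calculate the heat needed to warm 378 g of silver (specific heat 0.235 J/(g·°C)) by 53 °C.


q = mcΔT = 378 × 0.235 × 53
= 4707.99 J

4707.99 J


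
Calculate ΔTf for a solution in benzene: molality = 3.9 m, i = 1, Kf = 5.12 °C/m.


ΔTf = Kf × m × i
= 5.12 × 3.9 × 1
= 19.968 °C

19.968 °C


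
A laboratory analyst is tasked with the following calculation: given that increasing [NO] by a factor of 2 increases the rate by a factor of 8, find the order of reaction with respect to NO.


rate ∝ [NO]^n
2^n = 8 → n = 3
Order in NO: 3

3


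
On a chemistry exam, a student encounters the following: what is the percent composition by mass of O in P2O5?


M(P2O5) = 2×30.97 + 5×16.0 = 141.94 g/mol
Mass of O = 5 × 16.0 = 80.00 g/mol
% O = 80.00/141.94 × 100 = 56.36%

56.36%


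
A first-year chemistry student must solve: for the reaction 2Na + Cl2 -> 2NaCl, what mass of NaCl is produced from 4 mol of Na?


Mole ratio NaCl:Na = 2:2
n(NaCl) = 4 × 2/2 = 4.000 mol
mass = 4.000 × 58.44 = 233.76 g

233.76 g


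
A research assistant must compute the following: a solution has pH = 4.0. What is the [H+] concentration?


[H+] = 10^(-pH) = 10^(-4.0)
= 1.0×10^-4 M

1.0×10^-4 M


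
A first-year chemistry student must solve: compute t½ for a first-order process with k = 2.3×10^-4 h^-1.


t½ = ln2/k = 0.693147/(2.3×10^-4 h^-1)
= 3014 h

3014 h


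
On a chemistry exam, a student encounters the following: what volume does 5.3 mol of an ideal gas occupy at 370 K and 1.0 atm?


PV = nRT  (R = 0.08206 L·atm/(mol·K))
V = nRT/P = 5.3×0.08206×370/1.0
= 160.92 L

160.92 L


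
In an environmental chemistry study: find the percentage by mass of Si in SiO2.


M(SiO2) = 1×28.09 + 2×16.0 = 60.09 g/mol
Mass of Si = 1 × 28.09 = 28.09 g/mol
% Si = 28.09/60.09 × 100 = 46.75%

46.75%


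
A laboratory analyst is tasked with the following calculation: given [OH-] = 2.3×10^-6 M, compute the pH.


pOH = -log10([OH-]) = -log10(2.3×10^-6)
= 6 - log10(2.3) = 5.64
pH = 14 - pOH = 14 - 5.64 = 8.36

8.36


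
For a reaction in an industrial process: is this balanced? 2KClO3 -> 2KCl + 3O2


Equation: 2KClO3 -> 2KCl + 3O2
Check atoms: Cl: 2=2, K: 2=2, O: 6=6
Balanced

Yes, balanced


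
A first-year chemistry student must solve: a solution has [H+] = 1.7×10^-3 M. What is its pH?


pH = -log10([H+]) = -log10(1.7×10^-3)
= 3 - log10(1.7)
= 3 - 0.23
= 2.77

2.77


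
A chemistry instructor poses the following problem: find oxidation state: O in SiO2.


O is usually -2
Oxidation number: -2

-2


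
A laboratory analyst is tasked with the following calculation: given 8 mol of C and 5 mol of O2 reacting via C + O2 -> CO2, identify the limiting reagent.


Mole ratio available / coefficient:
  C: 8/1 = 8.000
  O2: 5/1 = 5.000
Smaller ratio is limiting.

O2


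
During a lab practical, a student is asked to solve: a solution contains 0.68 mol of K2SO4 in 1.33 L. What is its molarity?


M = n/V = 0.68/1.33 = 0.511 mol/L

0.511 M


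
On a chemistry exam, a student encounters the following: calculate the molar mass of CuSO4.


M(CuSO4) = 1×63.55 + 1×32.07 + 4×16.0
= 63.55 + 32.07 + 64.0
= 159.62 g/mol

159.62 g/mol


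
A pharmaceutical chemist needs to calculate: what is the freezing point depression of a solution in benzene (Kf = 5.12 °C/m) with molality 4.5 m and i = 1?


ΔTf = Kf × m × i
= 5.12 × 4.5 × 1
= 23.04 °C

23.04 °C


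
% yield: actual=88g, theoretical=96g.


% yield = actual/theoretical × 100
= 88/96 × 100
= 91.67%

91.67%


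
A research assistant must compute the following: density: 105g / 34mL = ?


ρ = mass/volume
= 105/34
= 3.088 g/mL

3.088 g/mL


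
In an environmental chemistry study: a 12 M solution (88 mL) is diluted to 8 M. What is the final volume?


C1V1 = C2V2
12 × 88 = 8 × V2
V2 = 1056/8 = 132.0 mL

132.0 mL


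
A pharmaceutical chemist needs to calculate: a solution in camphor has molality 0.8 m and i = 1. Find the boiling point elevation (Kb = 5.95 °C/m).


ΔTb = Kb × m × i
= 5.95 × 0.8 × 1
= 4.76 °C

4.76 °C


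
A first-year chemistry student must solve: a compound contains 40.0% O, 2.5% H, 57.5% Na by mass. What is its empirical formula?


Assume 100 g sample. Moles of each element:
  O: 40.0/16.0 = 2.5 mol
  H: 2.5/1.008 = 2.48 mol
  Na: 57.5/22.99 = 2.501 mol
Divide by smallest (2.48):
  O: 2.5/2.48 = 1.01
  H: 2.48/2.48 = 1.0
  Na: 2.501/2.48 = 1.01
Empirical formula: NaOH

NaOH


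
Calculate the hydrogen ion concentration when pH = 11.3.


[H+] = 10^(-pH) = 10^(-11.3)
= 5.01×10^-12 M

5.01×10^-12 M


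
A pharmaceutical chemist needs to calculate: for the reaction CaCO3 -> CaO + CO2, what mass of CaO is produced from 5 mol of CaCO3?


Mole ratio CaO:CaCO3 = 1:1
n(CaO) = 5 × 1/1 = 5.000 mol
mass = 5.000 × 56.08 = 280.4 g

280.4 g


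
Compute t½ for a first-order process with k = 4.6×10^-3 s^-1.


t½ = ln2/k = 0.693147/(4.6×10^-3 s^-1)
= 150.7 s

150.7 s


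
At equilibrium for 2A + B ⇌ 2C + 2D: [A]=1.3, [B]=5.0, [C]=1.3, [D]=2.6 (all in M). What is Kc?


Kc = [C]^2[D]^2/([A]^2[B])
= (1.3^2 × 2.6^2)/(1.3^2 × 5.0^1)
= 11.4244/8.45
= 1.352

1.352


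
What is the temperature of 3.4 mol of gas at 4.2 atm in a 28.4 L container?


PV = nRT  (R = 0.08206 L·atm/(mol·K))
T = PV/(nR) = 4.2×28.4/(3.4×0.08206)
= 119.28/0.279004
= 427.52 K

427.52 K


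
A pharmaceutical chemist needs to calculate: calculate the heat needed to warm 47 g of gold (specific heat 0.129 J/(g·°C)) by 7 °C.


q = mcΔT = 47 × 0.129 × 7
= 42.44 J

42.44 J


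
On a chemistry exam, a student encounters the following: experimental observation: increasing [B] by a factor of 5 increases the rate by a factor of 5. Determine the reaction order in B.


rate ∝ [B]^n
5^n = 5 → n = 1
Order in B: 1

1


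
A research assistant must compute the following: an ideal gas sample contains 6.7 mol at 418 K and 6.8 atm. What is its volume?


PV = nRT  (R = 0.08206 L·atm/(mol·K))
V = nRT/P = 6.7×0.08206×418/6.8
= 33.797 L

33.797 L


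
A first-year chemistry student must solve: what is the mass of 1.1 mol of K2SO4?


M(K2SO4) = 174.27 g/mol
mass = n × M = 1.1 × 174.27 = 191.70 g

191.70 g


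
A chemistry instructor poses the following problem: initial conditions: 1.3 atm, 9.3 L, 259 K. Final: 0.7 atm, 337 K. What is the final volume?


P1V1/T1 = P2V2/T2
V2 = P1V1T2/(T1P2)
= 1.3×9.3×337/(259×0.7)
= 22.473 L

22.473 L


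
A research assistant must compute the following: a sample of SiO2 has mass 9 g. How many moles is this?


M(SiO2) = 60.09 g/mol
n = mass/M = 9/60.09 = 0.1498 mol

0.1498 mol


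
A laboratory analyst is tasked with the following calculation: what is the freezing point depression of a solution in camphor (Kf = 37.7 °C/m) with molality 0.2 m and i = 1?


ΔTf = Kf × m × i
= 37.7 × 0.2 × 1
= 7.54 °C

7.54 °C


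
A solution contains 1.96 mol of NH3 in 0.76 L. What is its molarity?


M = n/V = 1.96/0.76 = 2.579 mol/L

2.579 M


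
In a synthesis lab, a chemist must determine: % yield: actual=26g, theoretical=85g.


% yield = actual/theoretical × 100
= 26/85 × 100
= 30.59%

30.59%


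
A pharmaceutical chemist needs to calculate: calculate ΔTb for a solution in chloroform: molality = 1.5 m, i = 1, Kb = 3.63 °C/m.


ΔTb = Kb × m × i
= 3.63 × 1.5 × 1
= 5.445 °C

5.445 °C


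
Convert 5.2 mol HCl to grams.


M(HCl) = 36.46 g/mol
mass = n × M = 5.2 × 36.46 = 189.59 g

189.59 g


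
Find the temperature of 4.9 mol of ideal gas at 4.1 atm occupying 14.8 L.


PV = nRT  (R = 0.08206 L·atm/(mol·K))
T = PV/(nR) = 4.1×14.8/(4.9×0.08206)
= 60.68/0.402094
= 150.91 K

150.91 K


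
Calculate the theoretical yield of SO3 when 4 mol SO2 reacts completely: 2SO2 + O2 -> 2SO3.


Mole ratio SO3:SO2 = 2:2
n(SO3) = 4 × 2/2 = 4.000 mol
mass = 4.000 × 80.07 = 320.28 g

320.28 g


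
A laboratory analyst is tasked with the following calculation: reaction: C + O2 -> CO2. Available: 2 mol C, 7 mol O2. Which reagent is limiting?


Mole ratio available / coefficient:
  C: 2/1 = 2.000
  O2: 7/1 = 7.000
Smaller ratio is limiting.

C


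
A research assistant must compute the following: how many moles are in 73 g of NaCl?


M(NaCl) = 58.44 g/mol
n = mass/M = 73/58.44 = 1.2491 mol

1.2491 mol


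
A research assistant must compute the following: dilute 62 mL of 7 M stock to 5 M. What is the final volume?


C1V1 = C2V2
7 × 62 = 5 × V2
V2 = 434/5 = 86.8 mL

86.8 mL


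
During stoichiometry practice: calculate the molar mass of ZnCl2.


M(ZnCl2) = 1×65.38 + 2×35.45
= 65.38 + 70.9
= 136.28 g/mol

136.28 g/mol


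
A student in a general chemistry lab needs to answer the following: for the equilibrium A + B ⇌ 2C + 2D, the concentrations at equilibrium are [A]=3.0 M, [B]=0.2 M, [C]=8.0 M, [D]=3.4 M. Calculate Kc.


Kc = [C]^2[D]^2/([A][B])
= (8.0^2 × 3.4^2)/(3.0^1 × 0.2^1)
= 739.84/0.6
= 1233

1233


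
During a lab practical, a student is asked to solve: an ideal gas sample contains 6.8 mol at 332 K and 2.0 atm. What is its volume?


PV = nRT  (R = 0.08206 L·atm/(mol·K))
V = nRT/P = 6.8×0.08206×332/2.0
= 92.629 L

92.629 L


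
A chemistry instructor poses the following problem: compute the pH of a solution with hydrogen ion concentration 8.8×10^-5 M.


pH = -log10([H+]) = -log10(8.8×10^-5)
= 5 - log10(8.8)
= 5 - 0.94
= 4.06

4.06


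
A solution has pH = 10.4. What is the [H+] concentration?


[H+] = 10^(-pH) = 10^(-10.4)
= 3.98×10^-11 M

3.98×10^-11 M


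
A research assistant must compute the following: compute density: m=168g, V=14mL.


ρ = mass/volume
= 168/14
= 12.0 g/mL

12.0 g/mL


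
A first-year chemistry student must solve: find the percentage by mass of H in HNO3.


M(HNO3) = 1×1.008 + 1×14.01 + 3×16.0 = 63.018 g/mol
Mass of H = 1 × 1.008 = 1.008 g/mol
% H = 1.008/63.018 × 100 = 1.60%

1.60%


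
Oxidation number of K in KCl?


Group 1 metal: +1
Oxidation number: +1

+1


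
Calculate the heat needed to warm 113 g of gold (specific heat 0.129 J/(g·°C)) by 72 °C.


q = mcΔT = 113 × 0.129 × 72
= 1049.54 J

1049.54 J


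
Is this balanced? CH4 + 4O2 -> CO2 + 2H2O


Equation: CH4 + 4O2 -> CO2 + 2H2O
Check atoms: C: 1=1, H: 4=4, O: 8≠4
Not balanced

No, not balanced


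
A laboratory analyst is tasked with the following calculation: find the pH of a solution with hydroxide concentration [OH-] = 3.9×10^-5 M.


pOH = -log10([OH-]) = -log10(3.9×10^-5)
= 5 - log10(3.9) = 4.41
pH = 14 - pOH = 14 - 4.41 = 9.59

9.59


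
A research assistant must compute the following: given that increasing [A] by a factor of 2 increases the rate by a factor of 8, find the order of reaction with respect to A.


rate ∝ [A]^n
2^n = 8 → n = 3
Order in A: 3

3


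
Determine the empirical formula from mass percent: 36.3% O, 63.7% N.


Assume 100 g sample. Moles of each element:
  O: 36.3/16.0 = 2.269 mol
  N: 63.7/14.01 = 4.547 mol
Divide by smallest (2.269):
  O: 2.269/2.269 = 1.0
  N: 4.547/2.269 = 2.0
Empirical formula: N2O

N2O


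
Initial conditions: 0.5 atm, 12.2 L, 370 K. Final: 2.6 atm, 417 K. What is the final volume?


P1V1/T1 = P2V2/T2
V2 = P1V1T2/(T1P2)
= 0.5×12.2×417/(370×2.6)
= 2.644 L

2.644 L


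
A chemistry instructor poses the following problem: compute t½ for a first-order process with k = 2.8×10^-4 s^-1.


t½ = ln2/k = 0.693147/(2.8×10^-4 s^-1)
= 2476 s

2476 s


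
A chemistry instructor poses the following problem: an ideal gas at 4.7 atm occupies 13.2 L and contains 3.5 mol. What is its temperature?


PV = nRT  (R = 0.08206 L·atm/(mol·K))
T = PV/(nR) = 4.7×13.2/(3.5×0.08206)
= 62.04/0.287210
= 216.01 K

216.01 K


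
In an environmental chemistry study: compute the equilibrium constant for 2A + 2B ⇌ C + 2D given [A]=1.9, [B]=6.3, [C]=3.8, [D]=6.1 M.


Kc = [C][D]^2/([A]^2[B]^2)
= (3.8^1 × 6.1^2)/(1.9^2 × 6.3^2)
= 141.398/143.2809
= 0.9869

0.9869


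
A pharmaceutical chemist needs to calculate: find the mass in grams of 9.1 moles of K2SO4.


M(K2SO4) = 174.27 g/mol
mass = n × M = 9.1 × 174.27 = 1585.86 g

1585.86 g


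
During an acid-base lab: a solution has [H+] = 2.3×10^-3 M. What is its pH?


pH = -log10([H+]) = -log10(2.3×10^-3)
= 3 - log10(2.3)
= 3 - 0.36
= 2.64

2.64


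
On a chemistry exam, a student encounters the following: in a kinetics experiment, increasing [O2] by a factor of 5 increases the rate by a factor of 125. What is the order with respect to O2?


rate ∝ [O2]^n
5^n = 125 → n = 3
Order in O2: 3

3


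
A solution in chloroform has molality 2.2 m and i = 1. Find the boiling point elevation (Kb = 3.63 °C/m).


ΔTb = Kb × m × i
= 3.63 × 2.2 × 1
= 7.986 °C

7.986 °C


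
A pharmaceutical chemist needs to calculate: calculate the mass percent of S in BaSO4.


M(BaSO4) = 1×137.33 + 1×32.07 + 4×16.0 = 233.40 g/mol
Mass of S = 1 × 32.07 = 32.07 g/mol
% S = 32.07/233.40 × 100 = 13.74%

13.74%


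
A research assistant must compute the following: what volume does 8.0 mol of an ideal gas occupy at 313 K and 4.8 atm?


PV = nRT  (R = 0.08206 L·atm/(mol·K))
V = nRT/P = 8.0×0.08206×313/4.8
= 42.808 L

42.808 L


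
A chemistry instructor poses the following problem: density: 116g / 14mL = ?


ρ = mass/volume
= 116/14
= 8.286 g/mL

8.286 g/mL


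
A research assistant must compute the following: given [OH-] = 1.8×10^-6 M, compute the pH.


pOH = -log10([OH-]) = -log10(1.8×10^-6)
= 6 - log10(1.8) = 5.74
pH = 14 - pOH = 14 - 5.74 = 8.26

8.26


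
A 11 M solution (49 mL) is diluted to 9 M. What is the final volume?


C1V1 = C2V2
11 × 49 = 9 × V2
V2 = 539/9 = 59.89 mL

59.89 mL


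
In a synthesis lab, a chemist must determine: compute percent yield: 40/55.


% yield = actual/theoretical × 100
= 40/55 × 100
= 72.73%

72.73%


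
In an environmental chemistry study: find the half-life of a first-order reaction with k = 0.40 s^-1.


t½ = ln2/k = 0.693147/(0.40 s^-1)
= 1.733 s

1.733 s


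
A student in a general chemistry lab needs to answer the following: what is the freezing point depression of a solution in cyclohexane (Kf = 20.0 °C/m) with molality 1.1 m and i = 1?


ΔTf = Kf × m × i
= 20.0 × 1.1 × 1
= 22.0 °C

22.0 °C


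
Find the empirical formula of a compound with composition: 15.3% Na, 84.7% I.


Assume 100 g sample. Moles of each element:
  Na: 15.3/22.99 = 0.666 mol
  I: 84.7/126.9 = 0.667 mol
Divide by smallest (0.666):
  Na: 0.666/0.666 = 1.0
  I: 0.667/0.666 = 1.0
Empirical formula: NaI

NaI


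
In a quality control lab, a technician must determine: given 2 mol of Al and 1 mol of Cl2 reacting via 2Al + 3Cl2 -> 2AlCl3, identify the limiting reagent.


Mole ratio available / coefficient:
  Al: 2/2 = 1.000
  Cl2: 1/3 = 0.333
Smaller ratio is limiting.

Cl2


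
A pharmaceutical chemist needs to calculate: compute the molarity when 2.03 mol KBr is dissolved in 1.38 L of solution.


M = n/V = 2.03/1.38 = 1.471 mol/L

1.471 M


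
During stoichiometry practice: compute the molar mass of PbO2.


M(PbO2) = 1×207.2 + 2×16.0
= 207.2 + 32.0
= 239.2 g/mol

239.2 g/mol


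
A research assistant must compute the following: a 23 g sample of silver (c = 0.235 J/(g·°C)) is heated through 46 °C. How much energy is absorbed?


q = mcΔT = 23 × 0.235 × 46
= 248.63 J

248.63 J


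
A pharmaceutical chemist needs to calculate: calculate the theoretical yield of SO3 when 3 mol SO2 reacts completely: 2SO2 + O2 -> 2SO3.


Mole ratio SO3:SO2 = 2:2
n(SO3) = 3 × 2/2 = 3.000 mol
mass = 3.000 × 80.07 = 240.21 g

240.21 g


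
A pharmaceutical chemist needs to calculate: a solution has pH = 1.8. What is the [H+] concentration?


[H+] = 10^(-pH) = 10^(-1.8)
= 1.58×10^-2 M

1.58×10^-2 M


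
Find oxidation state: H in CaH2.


H with a metal (hydride): -1
Oxidation number: -1

-1


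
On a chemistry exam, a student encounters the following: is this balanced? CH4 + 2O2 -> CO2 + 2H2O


Equation: CH4 + 2O2 -> CO2 + 2H2O
Check atoms: C: 1=1, H: 4=4, O: 4=4
Balanced

Yes, balanced


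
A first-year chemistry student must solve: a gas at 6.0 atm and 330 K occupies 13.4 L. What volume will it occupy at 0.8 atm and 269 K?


P1V1/T1 = P2V2/T2
V2 = P1V1T2/(T1P2)
= 6.0×13.4×269/(330×0.8)
= 81.923 L

81.923 L


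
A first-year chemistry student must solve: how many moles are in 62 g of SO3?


M(SO3) = 80.07 g/mol
n = mass/M = 62/80.07 = 0.7743 mol

0.7743 mol


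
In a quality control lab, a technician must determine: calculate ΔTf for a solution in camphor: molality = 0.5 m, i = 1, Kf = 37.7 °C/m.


ΔTf = Kf × m × i
= 37.7 × 0.5 × 1
= 18.85 °C

18.85 °C


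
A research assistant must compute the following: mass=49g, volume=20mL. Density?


ρ = mass/volume
= 49/20
= 2.45 g/mL

2.45 g/mL


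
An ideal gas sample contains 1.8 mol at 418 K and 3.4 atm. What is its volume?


PV = nRT  (R = 0.08206 L·atm/(mol·K))
V = nRT/P = 1.8×0.08206×418/3.4
= 18.159 L

18.159 L


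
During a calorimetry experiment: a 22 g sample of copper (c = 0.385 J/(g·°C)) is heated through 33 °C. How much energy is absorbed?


q = mcΔT = 22 × 0.385 × 33
= 279.51 J

279.51 J


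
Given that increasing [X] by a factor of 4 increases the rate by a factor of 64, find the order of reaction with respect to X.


rate ∝ [X]^n
4^n = 64 → n = 3
Order in X: 3

3


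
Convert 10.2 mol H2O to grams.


M(H2O) = 18.02 g/mol
mass = n × M = 10.2 × 18.02 = 183.80 g

183.80 g


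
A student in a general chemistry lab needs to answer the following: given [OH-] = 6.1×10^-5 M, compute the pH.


pOH = -log10([OH-]) = -log10(6.1×10^-5)
= 5 - log10(6.1) = 4.21
pH = 14 - pOH = 14 - 4.21 = 9.79

9.79


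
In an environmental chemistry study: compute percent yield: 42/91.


% yield = actual/theoretical × 100
= 42/91 × 100
= 46.15%

46.15%


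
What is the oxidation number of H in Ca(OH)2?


H is +1 with nonmetals
Oxidation number: +1

+1


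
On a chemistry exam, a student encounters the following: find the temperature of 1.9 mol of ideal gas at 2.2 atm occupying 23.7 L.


PV = nRT  (R = 0.08206 L·atm/(mol·K))
T = PV/(nR) = 2.2×23.7/(1.9×0.08206)
= 52.14/0.155914
= 334.42 K

334.42 K


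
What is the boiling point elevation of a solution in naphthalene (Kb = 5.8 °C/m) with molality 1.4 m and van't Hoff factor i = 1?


ΔTb = Kb × m × i
= 5.8 × 1.4 × 1
= 8.12 °C

8.12 °C


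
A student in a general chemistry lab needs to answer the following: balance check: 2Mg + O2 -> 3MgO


Equation: 2Mg + O2 -> 3MgO
Check atoms: Mg: 2≠3, O: 2≠3
Not balanced

No, not balanced


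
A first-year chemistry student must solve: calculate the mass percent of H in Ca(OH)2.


M(Ca(OH)2) = 1×40.08 + 2×16.0 + 2×1.008 = 74.096 g/mol
Mass of H = 2 × 1.008 = 2.016 g/mol
% H = 2.016/74.096 × 100 = 2.72%

2.72%


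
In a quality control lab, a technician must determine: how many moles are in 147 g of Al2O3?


M(Al2O3) = 101.96 g/mol
n = mass/M = 147/101.96 = 1.4417 mol

1.4417 mol


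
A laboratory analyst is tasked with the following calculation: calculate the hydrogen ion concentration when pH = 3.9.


[H+] = 10^(-pH) = 10^(-3.9)
= 1.26×10^-4 M

1.26×10^-4 M


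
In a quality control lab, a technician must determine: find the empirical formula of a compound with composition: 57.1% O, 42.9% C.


Assume 100 g sample. Moles of each element:
  O: 57.1/16.0 = 3.569 mol
  C: 42.9/12.01 = 3.572 mol
Divide by smallest (3.569):
  O: 3.569/3.569 = 1.0
  C: 3.572/3.569 = 1.0
Empirical formula: CO

CO


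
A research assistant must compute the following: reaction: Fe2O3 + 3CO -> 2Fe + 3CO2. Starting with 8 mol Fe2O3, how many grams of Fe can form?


Mole ratio Fe:Fe2O3 = 2:1
n(Fe) = 8 × 2/1 = 16.000 mol
mass = 16.000 × 55.85 = 893.6 g

893.6 g


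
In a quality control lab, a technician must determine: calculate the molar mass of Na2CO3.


M(Na2CO3) = 2×22.99 + 1×12.01 + 3×16.0
= 45.98 + 12.01 + 48.0
= 105.99 g/mol

105.99 g/mol


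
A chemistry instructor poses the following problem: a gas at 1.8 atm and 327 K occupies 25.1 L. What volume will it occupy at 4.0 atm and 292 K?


P1V1/T1 = P2V2/T2
V2 = P1V1T2/(T1P2)
= 1.8×25.1×292/(327×4.0)
= 10.086 L

10.086 L


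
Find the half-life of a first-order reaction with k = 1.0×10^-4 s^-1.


t½ = ln2/k = 0.693147/(1.0×10^-4 s^-1)
= 6931 s

6931 s


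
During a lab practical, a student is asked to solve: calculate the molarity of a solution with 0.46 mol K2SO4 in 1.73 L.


M = n/V = 0.46/1.73 = 0.266 mol/L

0.266 M


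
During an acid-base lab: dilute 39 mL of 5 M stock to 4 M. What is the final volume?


C1V1 = C2V2
5 × 39 = 4 × V2
V2 = 195/4 = 48.75 mL

48.75 mL


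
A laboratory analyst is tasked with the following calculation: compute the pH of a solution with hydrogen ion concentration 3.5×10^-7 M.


pH = -log10([H+]) = -log10(3.5×10^-7)
= 7 - log10(3.5)
= 7 - 0.54
= 6.46

6.46


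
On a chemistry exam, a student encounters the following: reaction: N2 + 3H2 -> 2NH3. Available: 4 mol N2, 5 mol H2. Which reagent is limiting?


Mole ratio available / coefficient:
  N2: 4/1 = 4.000
  H2: 5/3 = 1.667
Smaller ratio is limiting.

H2


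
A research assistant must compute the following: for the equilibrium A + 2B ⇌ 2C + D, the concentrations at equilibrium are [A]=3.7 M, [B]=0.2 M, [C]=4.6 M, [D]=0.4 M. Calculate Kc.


Kc = [C]^2[D]/([A][B]^2)
= (4.6^2 × 0.4^1)/(3.7^1 × 0.2^2)
= 8.464/0.148
= 57.19

57.19


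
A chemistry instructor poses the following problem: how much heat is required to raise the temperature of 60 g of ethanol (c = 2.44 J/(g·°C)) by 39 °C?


q = mcΔT = 60 × 2.44 × 39
= 5709.60 J

5709.60 J


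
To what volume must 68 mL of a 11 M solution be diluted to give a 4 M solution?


C1V1 = C2V2
11 × 68 = 4 × V2
V2 = 748/4 = 187.0 mL

187.0 mL


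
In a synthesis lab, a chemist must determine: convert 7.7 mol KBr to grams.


M(KBr) = 119.0 g/mol
mass = n × M = 7.7 × 119.0 = 916.30 g

916.30 g


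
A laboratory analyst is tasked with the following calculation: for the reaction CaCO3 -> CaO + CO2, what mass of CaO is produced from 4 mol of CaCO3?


Mole ratio CaO:CaCO3 = 1:1
n(CaO) = 4 × 1/1 = 4.000 mol
mass = 4.000 × 56.08 = 224.32 g

224.32 g


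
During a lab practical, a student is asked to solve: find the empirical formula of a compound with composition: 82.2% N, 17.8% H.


Assume 100 g sample. Moles of each element:
  N: 82.2/14.01 = 5.867 mol
  H: 17.8/1.008 = 17.659 mol
Divide by smallest (5.867):
  N: 5.867/5.867 = 1.0
  H: 17.659/5.867 = 3.01
Empirical formula: NH3

NH3


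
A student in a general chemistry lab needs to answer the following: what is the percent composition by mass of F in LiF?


M(LiF) = 1×6.94 + 1×19.0 = 25.94 g/mol
Mass of F = 1 × 19.0 = 19.00 g/mol
% F = 19.00/25.94 × 100 = 73.25%

73.25%


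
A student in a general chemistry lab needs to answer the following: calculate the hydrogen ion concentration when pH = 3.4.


[H+] = 10^(-pH) = 10^(-3.4)
= 3.98×10^-4 M

3.98×10^-4 M


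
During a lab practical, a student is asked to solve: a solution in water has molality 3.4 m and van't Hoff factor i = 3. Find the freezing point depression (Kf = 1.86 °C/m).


ΔTf = Kf × m × i
= 1.86 × 3.4 × 3
= 18.972 °C

18.972 °C


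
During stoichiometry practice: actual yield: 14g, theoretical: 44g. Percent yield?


% yield = actual/theoretical × 100
= 14/44 × 100
= 31.82%

31.82%


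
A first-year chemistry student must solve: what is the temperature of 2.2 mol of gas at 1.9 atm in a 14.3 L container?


PV = nRT  (R = 0.08206 L·atm/(mol·K))
T = PV/(nR) = 1.9×14.3/(2.2×0.08206)
= 27.17/0.180532
= 150.50 K

150.50 K


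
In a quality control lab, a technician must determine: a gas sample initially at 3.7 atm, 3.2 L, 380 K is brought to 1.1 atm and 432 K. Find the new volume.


P1V1/T1 = P2V2/T2
V2 = P1V1T2/(T1P2)
= 3.7×3.2×432/(380×1.1)
= 12.237 L

12.237 L


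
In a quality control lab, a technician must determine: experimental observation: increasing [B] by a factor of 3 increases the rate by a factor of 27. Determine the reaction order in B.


rate ∝ [B]^n
3^n = 27 → n = 3
Order in B: 3

3


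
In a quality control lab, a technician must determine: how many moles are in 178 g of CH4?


M(CH4) = 16.04 g/mol
n = mass/M = 178/16.04 = 11.0973 mol

11.0973 mol


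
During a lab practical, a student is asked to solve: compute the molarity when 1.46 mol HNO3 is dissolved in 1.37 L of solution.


M = n/V = 1.46/1.37 = 1.066 mol/L

1.066 M


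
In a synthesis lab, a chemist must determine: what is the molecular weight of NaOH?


M(NaOH) = 1×22.99 + 1×16.0 + 1×1.008
= 22.99 + 16.0 + 1.01
= 40.0 g/mol

40.0 g/mol


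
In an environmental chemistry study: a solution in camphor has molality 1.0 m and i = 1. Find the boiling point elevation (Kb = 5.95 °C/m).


ΔTb = Kb × m × i
= 5.95 × 1.0 × 1
= 5.95 °C

5.95 °C


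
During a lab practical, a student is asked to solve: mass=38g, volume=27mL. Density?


ρ = mass/volume
= 38/27
= 1.407 g/mL

1.407 g/mL


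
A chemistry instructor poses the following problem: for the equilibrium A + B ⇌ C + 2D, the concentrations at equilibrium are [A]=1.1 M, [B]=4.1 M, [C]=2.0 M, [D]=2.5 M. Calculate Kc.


Kc = [C][D]^2/([A][B])
= (2.0^1 × 2.5^2)/(1.1^1 × 4.1^1)
= 12.5/4.51
= 2.772

2.772


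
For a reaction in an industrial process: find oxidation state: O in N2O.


O is usually -2
Oxidation number: -2

-2


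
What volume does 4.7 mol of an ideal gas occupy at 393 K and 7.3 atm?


PV = nRT  (R = 0.08206 L·atm/(mol·K))
V = nRT/P = 4.7×0.08206×393/7.3
= 20.763 L

20.763 L


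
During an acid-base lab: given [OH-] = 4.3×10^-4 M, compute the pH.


pOH = -log10([OH-]) = -log10(4.3×10^-4)
= 4 - log10(4.3) = 3.37
pH = 14 - pOH = 14 - 3.37 = 10.63

10.63


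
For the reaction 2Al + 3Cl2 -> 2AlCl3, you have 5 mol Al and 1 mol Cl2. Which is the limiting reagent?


Mole ratio available / coefficient:
  Al: 5/2 = 2.500
  Cl2: 1/3 = 0.333
Smaller ratio is limiting.

Cl2


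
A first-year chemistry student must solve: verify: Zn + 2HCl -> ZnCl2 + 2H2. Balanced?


Equation: Zn + 2HCl -> ZnCl2 + 2H2
Check atoms: Cl: 2=2, H: 2≠4, Zn: 1=1
Not balanced

No, not balanced


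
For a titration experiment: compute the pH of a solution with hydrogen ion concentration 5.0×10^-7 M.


pH = -log10([H+]) = -log10(5.0×10^-7)
= 7 - log10(5.0)
= 7 - 0.7
= 6.3

6.3


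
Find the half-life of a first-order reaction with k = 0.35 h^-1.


t½ = ln2/k = 0.693147/(0.35 h^-1)
= 1.980 h

1.980 h


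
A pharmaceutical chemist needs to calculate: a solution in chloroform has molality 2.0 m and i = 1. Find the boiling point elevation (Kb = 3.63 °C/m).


ΔTb = Kb × m × i
= 3.63 × 2.0 × 1
= 7.26 °C

7.26 °C


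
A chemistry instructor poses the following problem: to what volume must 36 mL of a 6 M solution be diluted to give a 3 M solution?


C1V1 = C2V2
6 × 36 = 3 × V2
V2 = 216/3 = 72.0 mL

72.0 mL


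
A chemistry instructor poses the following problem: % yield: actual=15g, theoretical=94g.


% yield = actual/theoretical × 100
= 15/94 × 100
= 15.96%

15.96%


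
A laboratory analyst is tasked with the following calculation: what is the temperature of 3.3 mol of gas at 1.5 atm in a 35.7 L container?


PV = nRT  (R = 0.08206 L·atm/(mol·K))
T = PV/(nR) = 1.5×35.7/(3.3×0.08206)
= 53.55/0.270798
= 197.75 K

197.75 K


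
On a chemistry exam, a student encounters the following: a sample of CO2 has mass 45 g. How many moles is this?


M(CO2) = 44.01 g/mol
n = mass/M = 45/44.01 = 1.0225 mol

1.0225 mol


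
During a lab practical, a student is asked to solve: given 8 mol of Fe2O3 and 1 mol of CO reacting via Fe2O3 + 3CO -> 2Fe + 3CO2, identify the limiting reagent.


Mole ratio available / coefficient:
  Fe2O3: 8/1 = 8.000
  CO: 1/3 = 0.333
Smaller ratio is limiting.

CO


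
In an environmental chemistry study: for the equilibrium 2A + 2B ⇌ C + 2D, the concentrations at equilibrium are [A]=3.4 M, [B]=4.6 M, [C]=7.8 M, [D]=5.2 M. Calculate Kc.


Kc = [C][D]^2/([A]^2[B]^2)
= (7.8^1 × 5.2^2)/(3.4^2 × 4.6^2)
= 210.912/244.6096
= 0.8622

0.8622


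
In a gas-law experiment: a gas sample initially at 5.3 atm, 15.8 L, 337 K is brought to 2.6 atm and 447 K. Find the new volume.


P1V1/T1 = P2V2/T2
V2 = P1V1T2/(T1P2)
= 5.3×15.8×447/(337×2.6)
= 42.721 L

42.721 L


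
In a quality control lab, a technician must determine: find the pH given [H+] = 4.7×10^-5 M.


pH = -log10([H+]) = -log10(4.7×10^-5)
= 5 - log10(4.7)
= 5 - 0.67
= 4.33

4.33


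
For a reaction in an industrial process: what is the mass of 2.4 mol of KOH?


M(KOH) = 56.11 g/mol
mass = n × M = 2.4 × 56.11 = 134.66 g

134.66 g


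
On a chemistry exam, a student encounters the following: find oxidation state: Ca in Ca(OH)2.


Group 2 metal: +2
Oxidation number: +2

+2


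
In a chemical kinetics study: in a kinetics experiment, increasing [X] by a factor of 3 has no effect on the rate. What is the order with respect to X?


rate ∝ [X]^n
rate ∝ [X]^0
Order in X: 0

0


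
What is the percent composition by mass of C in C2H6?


M(C2H6) = 2×12.01 + 6×1.008 = 30.068 g/mol
Mass of C = 2 × 12.01 = 24.02 g/mol
% C = 24.02/30.068 × 100 = 79.89%

79.89%


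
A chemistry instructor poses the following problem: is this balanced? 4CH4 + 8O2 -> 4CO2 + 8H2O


Equation: 4CH4 + 8O2 -> 4CO2 + 8H2O
Check atoms: C: 4=4, H: 16=16, O: 16=16
Balanced

Yes, balanced


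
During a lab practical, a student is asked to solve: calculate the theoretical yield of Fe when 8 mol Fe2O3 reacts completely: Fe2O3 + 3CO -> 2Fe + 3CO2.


Mole ratio Fe:Fe2O3 = 2:1
n(Fe) = 8 × 2/1 = 16.000 mol
mass = 16.000 × 55.85 = 893.6 g

893.6 g


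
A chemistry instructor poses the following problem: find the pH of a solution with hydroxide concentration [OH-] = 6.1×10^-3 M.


pOH = -log10([OH-]) = -log10(6.1×10^-3)
= 3 - log10(6.1) = 2.21
pH = 14 - pOH = 14 - 2.21 = 11.79

11.79


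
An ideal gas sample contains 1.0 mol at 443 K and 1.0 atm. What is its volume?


PV = nRT  (R = 0.08206 L·atm/(mol·K))
V = nRT/P = 1.0×0.08206×443/1.0
= 36.353 L

36.353 L


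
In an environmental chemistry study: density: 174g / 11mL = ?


ρ = mass/volume
= 174/11
= 15.818 g/mL

15.818 g/mL


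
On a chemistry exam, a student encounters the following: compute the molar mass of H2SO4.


M(H2SO4) = 2×1.008 + 1×32.07 + 4×16.0
= 2.02 + 32.07 + 64.0
= 98.09 g/mol

98.09 g/mol


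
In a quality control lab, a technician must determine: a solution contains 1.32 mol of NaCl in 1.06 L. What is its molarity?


M = n/V = 1.32/1.06 = 1.245 mol/L

1.245 M


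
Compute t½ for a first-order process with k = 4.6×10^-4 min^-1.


t½ = ln2/k = 0.693147/(4.6×10^-4 min^-1)
= 1507 min

1507 min


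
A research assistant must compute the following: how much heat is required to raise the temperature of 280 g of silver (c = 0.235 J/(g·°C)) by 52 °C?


q = mcΔT = 280 × 0.235 × 52
= 3421.60 J

3421.60 J


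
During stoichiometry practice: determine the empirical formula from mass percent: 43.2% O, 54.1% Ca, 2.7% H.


Assume 100 g sample. Moles of each element:
  O: 43.2/16.0 = 2.7 mol
  Ca: 54.1/40.08 = 1.35 mol
  H: 2.7/1.008 = 2.679 mol
Divide by smallest (1.35):
  O: 2.7/1.35 = 2.0
  Ca: 1.35/1.35 = 1.0
  H: 2.679/1.35 = 1.98
Empirical formula: CaO2H2

CaO2H2


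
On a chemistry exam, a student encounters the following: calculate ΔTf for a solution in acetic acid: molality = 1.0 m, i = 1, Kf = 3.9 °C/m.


ΔTf = Kf × m × i
= 3.9 × 1.0 × 1
= 3.9 °C

3.9 °C
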